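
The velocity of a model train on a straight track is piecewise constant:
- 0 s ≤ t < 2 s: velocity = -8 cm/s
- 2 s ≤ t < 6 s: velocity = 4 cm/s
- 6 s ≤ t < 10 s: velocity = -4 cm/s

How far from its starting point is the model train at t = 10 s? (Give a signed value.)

Net displacement equals the area under the velocity-time graph (areas below the axis count negative).
0–2 s: -8 × 2 = -16 cm
2–6 s: 4 × 4 = 16 cm
6–10 s: -4 × 4 = -16 cm
Net displacement = -16 cm

-16 cm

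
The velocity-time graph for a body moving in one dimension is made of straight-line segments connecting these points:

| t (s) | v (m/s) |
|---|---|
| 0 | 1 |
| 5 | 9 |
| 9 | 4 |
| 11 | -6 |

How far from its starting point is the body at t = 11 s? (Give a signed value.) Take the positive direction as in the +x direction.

49 m

Displacement is the signed area under the v-t curve.
0–5 s: ½(1 + 9)(5) = 25 m
5–9 s: ½(9 + 4)(4) = 26 m
9–11 s: ½(4 + -6)(2) = -2 m
Net displacement = 49 m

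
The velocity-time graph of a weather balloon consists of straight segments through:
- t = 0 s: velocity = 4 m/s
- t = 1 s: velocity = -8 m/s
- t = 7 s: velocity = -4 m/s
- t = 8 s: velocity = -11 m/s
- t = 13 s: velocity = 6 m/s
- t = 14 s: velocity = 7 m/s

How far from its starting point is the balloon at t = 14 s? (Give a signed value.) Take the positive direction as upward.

-51.5 m

Displacement is the signed area under the v-t curve.
0–1 s: ½(4 + -8)(1) = -2 m
1–7 s: ½(-8 + -4)(6) = -36 m
7–8 s: ½(-4 + -11)(1) = -7.5 m
8–13 s: ½(-11 + 6)(5) = -12.5 m
13–14 s: ½(6 + 7)(1) = 6.5 m
Net displacement = -51.5 m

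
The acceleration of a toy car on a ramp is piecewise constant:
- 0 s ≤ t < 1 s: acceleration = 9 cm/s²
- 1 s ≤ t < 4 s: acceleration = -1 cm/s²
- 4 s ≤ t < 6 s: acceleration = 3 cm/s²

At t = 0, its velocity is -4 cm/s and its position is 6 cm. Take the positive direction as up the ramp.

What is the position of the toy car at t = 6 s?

27 cm

On each constant-a segment, Δv = aΔt and Δx = v₀Δt + ½aΔt²; chain segment to segment.
0–1 s: v starts -4 cm/s; Δx = -4·1 + ½·9·1² = 0.5 cm; v ends 5 cm/s.
1–4 s: v starts 5 cm/s; Δx = 5·3 + ½·-1·3² = 10.5 cm; v ends 2 cm/s.
4–6 s: v starts 2 cm/s; Δx = 2·2 + ½·3·2² = 10 cm; v ends 8 cm/s.
x(6) = 6 + Σ Δx = 27 cm.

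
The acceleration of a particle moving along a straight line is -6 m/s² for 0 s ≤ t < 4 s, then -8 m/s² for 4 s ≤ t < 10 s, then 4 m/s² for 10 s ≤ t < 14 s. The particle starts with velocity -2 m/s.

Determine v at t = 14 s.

Δv equals the area under the a-t graph; then v = v₀ + Δv.
0–4 s: -6 × 4 = -24 m/s
4–10 s: -8 × 6 = -48 m/s
10–14 s: 4 × 4 = 16 m/s
Δv = -56 m/s, so v(14) = -2 + (-56) = -58 m/s.

-58 m/s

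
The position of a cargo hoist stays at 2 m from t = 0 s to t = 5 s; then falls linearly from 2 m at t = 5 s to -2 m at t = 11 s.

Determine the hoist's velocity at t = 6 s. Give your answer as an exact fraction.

Velocity is the slope of the x-t graph on 5–11 s: (-2 − 2)/(11 − 5) = -2/3 m/s.

-2/3 m/s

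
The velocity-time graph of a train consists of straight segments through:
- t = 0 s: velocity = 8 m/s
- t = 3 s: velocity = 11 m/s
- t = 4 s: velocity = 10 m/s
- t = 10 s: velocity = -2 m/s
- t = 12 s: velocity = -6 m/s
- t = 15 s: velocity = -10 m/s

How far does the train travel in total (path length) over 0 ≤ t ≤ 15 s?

97 m

Distance (not displacement) is the total path length: add the absolute areas under v-t.
0–3 s: |½(8 + 11)(3)| = 28.5 m
3–4 s: |½(11 + 10)(1)| = 10.5 m
4–10 s: v = 0 at t = 9 s; triangle areas 25 + 1 = 26 m
10–12 s: |½(-2 + -6)(2)| = 8 m
12–15 s: |½(-6 + -10)(3)| = 24 m
Total distance = 97 m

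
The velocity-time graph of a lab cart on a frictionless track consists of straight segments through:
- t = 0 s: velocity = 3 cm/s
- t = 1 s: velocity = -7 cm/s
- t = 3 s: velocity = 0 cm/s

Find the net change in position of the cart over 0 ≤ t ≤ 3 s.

-9 cm

Displacement is the signed area under the v-t curve.
0–1 s: ½(3 + -7)(1) = -2 cm
1–3 s: ½(-7 + 0)(2) = -7 cm
Net displacement = -9 cm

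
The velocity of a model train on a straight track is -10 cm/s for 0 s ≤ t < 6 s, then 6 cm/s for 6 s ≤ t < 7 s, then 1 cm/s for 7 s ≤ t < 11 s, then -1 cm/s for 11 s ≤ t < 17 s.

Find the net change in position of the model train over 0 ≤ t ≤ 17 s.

-56 cm

Net displacement equals the area under the velocity-time graph (areas below the axis count negative).
0–6 s: -10 × 6 = -60 cm
6–7 s: 6 × 1 = 6 cm
7–11 s: 1 × 4 = 4 cm
11–17 s: -1 × 6 = -6 cm
Net displacement = -56 cm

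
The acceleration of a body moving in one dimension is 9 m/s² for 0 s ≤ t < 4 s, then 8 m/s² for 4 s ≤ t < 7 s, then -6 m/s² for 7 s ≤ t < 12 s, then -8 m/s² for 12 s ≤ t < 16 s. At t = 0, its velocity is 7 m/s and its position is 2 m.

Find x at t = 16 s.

On each constant-a segment, Δv = aΔt and Δx = v₀Δt + ½aΔt²; chain segment to segment.
0–4 s: v starts 7 m/s; Δx = 7·4 + ½·9·4² = 100 m; v ends 43 m/s.
4–7 s: v starts 43 m/s; Δx = 43·3 + ½·8·3² = 165 m; v ends 67 m/s.
7–12 s: v starts 67 m/s; Δx = 67·5 + ½·-6·5² = 260 m; v ends 37 m/s.
12–16 s: v starts 37 m/s; Δx = 37·4 + ½·-8·4² = 84 m; v ends 5 m/s.
x(16) = 2 + Σ Δx = 611 m.

611 m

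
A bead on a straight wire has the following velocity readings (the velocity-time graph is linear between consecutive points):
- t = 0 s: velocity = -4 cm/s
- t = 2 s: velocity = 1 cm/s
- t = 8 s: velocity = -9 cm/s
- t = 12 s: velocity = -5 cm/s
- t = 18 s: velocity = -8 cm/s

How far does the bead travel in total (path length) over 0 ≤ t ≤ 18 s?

95 cm

Total distance travelled is ∫|v| dt — sum the magnitudes of each area piece.
0–2 s: v = 0 at t = 1.6 s; triangle areas 3.2 + 0.2 = 3.4 cm
2–8 s: v = 0 at t = 2.6 s; triangle areas 0.3 + 24.3 = 24.6 cm
8–12 s: |½(-9 + -5)(4)| = 28 cm
12–18 s: |½(-5 + -8)(6)| = 39 cm
Total distance = 95 cm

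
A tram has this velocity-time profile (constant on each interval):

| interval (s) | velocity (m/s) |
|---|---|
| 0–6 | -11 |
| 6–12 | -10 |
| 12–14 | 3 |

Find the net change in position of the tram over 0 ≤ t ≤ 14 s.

-120 m

Displacement is the signed area under the v-t curve.
0–6 s: -11 × 6 = -66 m
6–12 s: -10 × 6 = -60 m
12–14 s: 3 × 2 = 6 m
Net displacement = -120 m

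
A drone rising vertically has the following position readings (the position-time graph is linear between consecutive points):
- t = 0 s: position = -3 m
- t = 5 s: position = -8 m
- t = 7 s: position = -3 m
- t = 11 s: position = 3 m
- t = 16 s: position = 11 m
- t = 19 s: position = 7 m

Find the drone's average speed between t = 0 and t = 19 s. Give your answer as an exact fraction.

28/19 m/s

Average speed = (total path length)/(elapsed time); on a piecewise-linear x-t graph the path length is Σ|Δx|.
0–5 s: |Δx| = |-8 − -3| = 5 m
5–7 s: |Δx| = |-3 − -8| = 5 m
7–11 s: |Δx| = |3 − -3| = 6 m
11–16 s: |Δx| = |11 − 3| = 8 m
16–19 s: |Δx| = |7 − 11| = 4 m
Total path = 28 m; average speed = 28/19 = 28/19 m/s.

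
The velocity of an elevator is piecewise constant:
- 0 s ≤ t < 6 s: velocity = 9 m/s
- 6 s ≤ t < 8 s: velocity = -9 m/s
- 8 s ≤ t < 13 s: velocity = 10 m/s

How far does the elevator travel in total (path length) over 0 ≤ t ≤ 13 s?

122 m

Distance (not displacement) is the total path length: add the absolute areas under v-t.
0–6 s: |9| × 6 = 54 m
6–8 s: |-9| × 2 = 18 m
8–13 s: |10| × 5 = 50 m
Total distance = 122 m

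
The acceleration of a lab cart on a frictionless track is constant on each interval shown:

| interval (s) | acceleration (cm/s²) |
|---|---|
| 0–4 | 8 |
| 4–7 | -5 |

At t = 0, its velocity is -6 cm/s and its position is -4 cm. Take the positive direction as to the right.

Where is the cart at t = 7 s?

On each constant-a segment, Δv = aΔt and Δx = v₀Δt + ½aΔt²; chain segment to segment.
0–4 s: v starts -6 cm/s; Δx = -6·4 + ½·8·4² = 40 cm; v ends 26 cm/s.
4–7 s: v starts 26 cm/s; Δx = 26·3 + ½·-5·3² = 55.5 cm; v ends 11 cm/s.
x(7) = -4 + Σ Δx = 91.5 cm.

91.5 cm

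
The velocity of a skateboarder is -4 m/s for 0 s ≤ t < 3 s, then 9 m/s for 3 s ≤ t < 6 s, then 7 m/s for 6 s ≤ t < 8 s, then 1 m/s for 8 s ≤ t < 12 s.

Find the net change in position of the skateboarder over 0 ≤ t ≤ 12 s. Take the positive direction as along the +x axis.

33 m

Displacement is the signed area under the v-t curve.
0–3 s: -4 × 3 = -12 m
3–6 s: 9 × 3 = 27 m
6–8 s: 7 × 2 = 14 m
8–12 s: 1 × 4 = 4 m
Net displacement = 33 m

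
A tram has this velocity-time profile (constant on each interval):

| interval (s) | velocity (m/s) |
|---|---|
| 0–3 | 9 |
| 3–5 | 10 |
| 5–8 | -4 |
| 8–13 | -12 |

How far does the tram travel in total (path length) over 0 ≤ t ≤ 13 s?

Distance (not displacement) is the total path length: add the absolute areas under v-t.
0–3 s: |9| × 3 = 27 m
3–5 s: |10| × 2 = 20 m
5–8 s: |-4| × 3 = 12 m
8–13 s: |-12| × 5 = 60 m
Total distance = 119 m

119 m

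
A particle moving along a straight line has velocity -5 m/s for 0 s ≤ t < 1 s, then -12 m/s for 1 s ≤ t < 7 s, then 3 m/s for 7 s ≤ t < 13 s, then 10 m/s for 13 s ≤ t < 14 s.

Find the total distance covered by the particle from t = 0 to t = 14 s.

Distance (not displacement) is the total path length: add the absolute areas under v-t.
0–1 s: |-5| × 1 = 5 m
1–7 s: |-12| × 6 = 72 m
7–13 s: |3| × 6 = 18 m
13–14 s: |10| × 1 = 10 m
Total distance = 105 m

105 m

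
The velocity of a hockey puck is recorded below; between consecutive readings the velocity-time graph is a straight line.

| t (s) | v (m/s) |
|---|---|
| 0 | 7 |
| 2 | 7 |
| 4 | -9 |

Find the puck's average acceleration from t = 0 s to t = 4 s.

Average acceleration = Δv/Δt = (-9 − 7)/(4 − 0) = -4 m/s².

-4 m/s²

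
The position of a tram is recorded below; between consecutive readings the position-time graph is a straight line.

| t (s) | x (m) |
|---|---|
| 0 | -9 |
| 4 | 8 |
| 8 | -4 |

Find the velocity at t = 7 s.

-3 m/s

Velocity is the slope of the x-t graph on 4–8 s: (-4 − 8)/(8 − 4) = -3 m/s.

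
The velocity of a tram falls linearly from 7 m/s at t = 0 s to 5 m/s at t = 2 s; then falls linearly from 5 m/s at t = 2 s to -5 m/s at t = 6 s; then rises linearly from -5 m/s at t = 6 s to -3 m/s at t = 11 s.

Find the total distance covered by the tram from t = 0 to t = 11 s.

Distance (not displacement) is the total path length: add the absolute areas under v-t.
0–2 s: |½(7 + 5)(2)| = 12 m
2–6 s: v = 0 at t = 4 s; triangle areas 5 + 5 = 10 m
6–11 s: |½(-5 + -3)(5)| = 20 m
Total distance = 42 m

42 m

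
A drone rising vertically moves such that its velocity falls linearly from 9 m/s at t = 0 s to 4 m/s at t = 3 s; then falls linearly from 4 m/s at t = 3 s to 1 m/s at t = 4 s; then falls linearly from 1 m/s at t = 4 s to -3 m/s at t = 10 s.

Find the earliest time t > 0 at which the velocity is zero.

t = 5.5 s

v changes sign on 4–10 s (from 1 to -3); the graph is linear there, so v = 0 at t = 4 + (-1)·(10 − 4)/(-3 − 1) = 5.5 s.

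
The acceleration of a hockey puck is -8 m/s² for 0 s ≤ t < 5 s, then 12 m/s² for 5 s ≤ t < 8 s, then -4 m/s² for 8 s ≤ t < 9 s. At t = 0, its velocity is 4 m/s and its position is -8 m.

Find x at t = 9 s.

-144 m

On each constant-a segment, Δv = aΔt and Δx = v₀Δt + ½aΔt²; chain segment to segment.
0–5 s: v starts 4 m/s; Δx = 4·5 + ½·-8·5² = -80 m; v ends -36 m/s.
5–8 s: v starts -36 m/s; Δx = -36·3 + ½·12·3² = -54 m; v ends 0 m/s.
8–9 s: v starts 0 m/s; Δx = 0·1 + ½·-4·1² = -2 m; v ends -4 m/s.
x(9) = -8 + Σ Δx = -144 m.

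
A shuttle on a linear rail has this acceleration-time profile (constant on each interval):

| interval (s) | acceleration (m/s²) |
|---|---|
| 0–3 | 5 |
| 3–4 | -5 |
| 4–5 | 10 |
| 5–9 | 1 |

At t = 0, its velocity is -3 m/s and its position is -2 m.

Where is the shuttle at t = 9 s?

On each constant-a segment, Δv = aΔt and Δx = v₀Δt + ½aΔt²; chain segment to segment.
0–3 s: v starts -3 m/s; Δx = -3·3 + ½·5·3² = 13.5 m; v ends 12 m/s.
3–4 s: v starts 12 m/s; Δx = 12·1 + ½·-5·1² = 9.5 m; v ends 7 m/s.
4–5 s: v starts 7 m/s; Δx = 7·1 + ½·10·1² = 12 m; v ends 17 m/s.
5–9 s: v starts 17 m/s; Δx = 17·4 + ½·1·4² = 76 m; v ends 21 m/s.
x(9) = -2 + Σ Δx = 109 m.

109 m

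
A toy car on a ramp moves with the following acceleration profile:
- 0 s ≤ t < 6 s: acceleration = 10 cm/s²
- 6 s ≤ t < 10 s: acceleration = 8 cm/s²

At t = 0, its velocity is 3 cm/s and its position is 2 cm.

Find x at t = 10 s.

516 cm

On each constant-a segment, Δv = aΔt and Δx = v₀Δt + ½aΔt²; chain segment to segment.
0–6 s: v starts 3 cm/s; Δx = 3·6 + ½·10·6² = 198 cm; v ends 63 cm/s.
6–10 s: v starts 63 cm/s; Δx = 63·4 + ½·8·4² = 316 cm; v ends 95 cm/s.
x(10) = 2 + Σ Δx = 516 cm.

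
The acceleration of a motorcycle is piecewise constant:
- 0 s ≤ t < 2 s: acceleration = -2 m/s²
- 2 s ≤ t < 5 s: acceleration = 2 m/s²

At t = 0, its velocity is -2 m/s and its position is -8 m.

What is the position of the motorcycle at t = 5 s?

On each constant-a segment, Δv = aΔt and Δx = v₀Δt + ½aΔt²; chain segment to segment.
0–2 s: v starts -2 m/s; Δx = -2·2 + ½·-2·2² = -8 m; v ends -6 m/s.
2–5 s: v starts -6 m/s; Δx = -6·3 + ½·2·3² = -9 m; v ends 0 m/s.
x(5) = -8 + Σ Δx = -25 m.

-25 m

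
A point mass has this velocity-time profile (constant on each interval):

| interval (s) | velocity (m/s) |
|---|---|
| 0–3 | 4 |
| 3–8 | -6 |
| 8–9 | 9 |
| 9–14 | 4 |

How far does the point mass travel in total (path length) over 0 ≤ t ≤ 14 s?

Total distance travelled is ∫|v| dt — sum the magnitudes of each area piece.
0–3 s: |4| × 3 = 12 m
3–8 s: |-6| × 5 = 30 m
8–9 s: |9| × 1 = 9 m
9–14 s: |4| × 5 = 20 m
Total distance = 71 m

71 m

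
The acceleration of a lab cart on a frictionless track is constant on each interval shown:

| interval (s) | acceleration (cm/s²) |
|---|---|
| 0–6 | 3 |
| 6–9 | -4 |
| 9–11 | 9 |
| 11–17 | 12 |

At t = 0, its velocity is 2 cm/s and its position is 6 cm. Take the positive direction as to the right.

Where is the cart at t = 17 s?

520 cm

On each constant-a segment, Δv = aΔt and Δx = v₀Δt + ½aΔt²; chain segment to segment.
0–6 s: v starts 2 cm/s; Δx = 2·6 + ½·3·6² = 66 cm; v ends 20 cm/s.
6–9 s: v starts 20 cm/s; Δx = 20·3 + ½·-4·3² = 42 cm; v ends 8 cm/s.
9–11 s: v starts 8 cm/s; Δx = 8·2 + ½·9·2² = 34 cm; v ends 26 cm/s.
11–17 s: v starts 26 cm/s; Δx = 26·6 + ½·12·6² = 372 cm; v ends 98 cm/s.
x(17) = 6 + Σ Δx = 520 cm.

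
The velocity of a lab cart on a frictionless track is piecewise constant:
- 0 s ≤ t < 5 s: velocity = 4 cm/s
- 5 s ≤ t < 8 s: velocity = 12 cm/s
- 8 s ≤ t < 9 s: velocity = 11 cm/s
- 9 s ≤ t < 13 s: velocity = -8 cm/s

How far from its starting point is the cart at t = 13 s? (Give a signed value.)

35 cm

Net displacement equals the area under the velocity-time graph (areas below the axis count negative).
0–5 s: 4 × 5 = 20 cm
5–8 s: 12 × 3 = 36 cm
8–9 s: 11 × 1 = 11 cm
9–13 s: -8 × 4 = -32 cm
Net displacement = 35 cm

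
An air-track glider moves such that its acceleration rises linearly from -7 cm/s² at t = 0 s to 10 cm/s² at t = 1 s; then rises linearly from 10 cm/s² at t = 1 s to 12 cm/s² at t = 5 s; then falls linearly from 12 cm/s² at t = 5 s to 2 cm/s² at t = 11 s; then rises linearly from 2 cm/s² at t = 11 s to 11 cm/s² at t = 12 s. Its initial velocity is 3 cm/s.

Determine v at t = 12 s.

97 cm/s

Δv equals the area under the a-t graph; then v = v₀ + Δv.
0–1 s: ½(-7 + 10)(1) = 1.5 cm/s
1–5 s: ½(10 + 12)(4) = 44 cm/s
5–11 s: ½(12 + 2)(6) = 42 cm/s
11–12 s: ½(2 + 11)(1) = 6.5 cm/s
Δv = 94 cm/s, so v(12) = 3 + (94) = 97 cm/s.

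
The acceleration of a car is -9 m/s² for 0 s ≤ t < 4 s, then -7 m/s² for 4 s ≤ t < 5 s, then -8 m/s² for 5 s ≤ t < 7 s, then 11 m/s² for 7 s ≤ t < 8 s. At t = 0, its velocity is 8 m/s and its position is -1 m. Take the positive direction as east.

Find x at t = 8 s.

On each constant-a segment, Δv = aΔt and Δx = v₀Δt + ½aΔt²; chain segment to segment.
0–4 s: v starts 8 m/s; Δx = 8·4 + ½·-9·4² = -40 m; v ends -28 m/s.
4–5 s: v starts -28 m/s; Δx = -28·1 + ½·-7·1² = -31.5 m; v ends -35 m/s.
5–7 s: v starts -35 m/s; Δx = -35·2 + ½·-8·2² = -86 m; v ends -51 m/s.
7–8 s: v starts -51 m/s; Δx = -51·1 + ½·11·1² = -45.5 m; v ends -40 m/s.
x(8) = -1 + Σ Δx = -204 m.

-204 m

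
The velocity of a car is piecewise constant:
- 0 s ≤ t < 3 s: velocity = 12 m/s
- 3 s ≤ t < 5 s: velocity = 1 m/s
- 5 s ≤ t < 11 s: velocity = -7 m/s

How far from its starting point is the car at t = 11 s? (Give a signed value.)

Net displacement equals the area under the velocity-time graph (areas below the axis count negative).
0–3 s: 12 × 3 = 36 m
3–5 s: 1 × 2 = 2 m
5–11 s: -7 × 6 = -42 m
Net displacement = -4 m

-4 m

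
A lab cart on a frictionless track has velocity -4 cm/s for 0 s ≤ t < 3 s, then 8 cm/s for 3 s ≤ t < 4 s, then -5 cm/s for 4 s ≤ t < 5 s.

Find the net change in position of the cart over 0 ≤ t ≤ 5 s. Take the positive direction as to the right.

Net displacement equals the area under the velocity-time graph (areas below the axis count negative).
0–3 s: -4 × 3 = -12 cm
3–4 s: 8 × 1 = 8 cm
4–5 s: -5 × 1 = -5 cm
Net displacement = -9 cm

-9 cm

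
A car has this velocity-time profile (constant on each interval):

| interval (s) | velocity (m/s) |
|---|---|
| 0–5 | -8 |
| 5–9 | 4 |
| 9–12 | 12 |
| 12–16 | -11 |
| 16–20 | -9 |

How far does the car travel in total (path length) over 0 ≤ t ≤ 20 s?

172 m

Distance (not displacement) is the total path length: add the absolute areas under v-t.
0–5 s: |-8| × 5 = 40 m
5–9 s: |4| × 4 = 16 m
9–12 s: |12| × 3 = 36 m
12–16 s: |-11| × 4 = 44 m
16–20 s: |-9| × 4 = 36 m
Total distance = 172 m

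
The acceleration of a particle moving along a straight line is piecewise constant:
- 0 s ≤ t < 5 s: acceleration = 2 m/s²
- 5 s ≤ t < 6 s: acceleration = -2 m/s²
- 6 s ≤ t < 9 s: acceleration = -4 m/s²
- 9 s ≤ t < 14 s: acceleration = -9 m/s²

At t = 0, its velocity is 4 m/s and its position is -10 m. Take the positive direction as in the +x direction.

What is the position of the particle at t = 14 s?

On each constant-a segment, Δv = aΔt and Δx = v₀Δt + ½aΔt²; chain segment to segment.
0–5 s: v starts 4 m/s; Δx = 4·5 + ½·2·5² = 45 m; v ends 14 m/s.
5–6 s: v starts 14 m/s; Δx = 14·1 + ½·-2·1² = 13 m; v ends 12 m/s.
6–9 s: v starts 12 m/s; Δx = 12·3 + ½·-4·3² = 18 m; v ends 0 m/s.
9–14 s: v starts 0 m/s; Δx = 0·5 + ½·-9·5² = -112.5 m; v ends -45 m/s.
x(14) = -10 + Σ Δx = -46.5 m.

-46.5 m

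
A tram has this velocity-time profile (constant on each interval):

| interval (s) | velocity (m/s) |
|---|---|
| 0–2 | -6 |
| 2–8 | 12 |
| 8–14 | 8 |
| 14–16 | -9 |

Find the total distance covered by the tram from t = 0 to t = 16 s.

150 m

Total distance travelled is ∫|v| dt — sum the magnitudes of each area piece.
0–2 s: |-6| × 2 = 12 m
2–8 s: |12| × 6 = 72 m
8–14 s: |8| × 6 = 48 m
14–16 s: |-9| × 2 = 18 m
Total distance = 150 m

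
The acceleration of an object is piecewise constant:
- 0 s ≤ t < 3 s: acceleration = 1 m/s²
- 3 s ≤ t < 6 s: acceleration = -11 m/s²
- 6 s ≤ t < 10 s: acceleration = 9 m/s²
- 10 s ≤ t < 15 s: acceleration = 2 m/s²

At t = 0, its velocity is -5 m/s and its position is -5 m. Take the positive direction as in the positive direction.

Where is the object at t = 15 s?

-109 m

On each constant-a segment, Δv = aΔt and Δx = v₀Δt + ½aΔt²; chain segment to segment.
0–3 s: v starts -5 m/s; Δx = -5·3 + ½·1·3² = -10.5 m; v ends -2 m/s.
3–6 s: v starts -2 m/s; Δx = -2·3 + ½·-11·3² = -55.5 m; v ends -35 m/s.
6–10 s: v starts -35 m/s; Δx = -35·4 + ½·9·4² = -68 m; v ends 1 m/s.
10–15 s: v starts 1 m/s; Δx = 1·5 + ½·2·5² = 30 m; v ends 11 m/s.
x(15) = -5 + Σ Δx = -109 m.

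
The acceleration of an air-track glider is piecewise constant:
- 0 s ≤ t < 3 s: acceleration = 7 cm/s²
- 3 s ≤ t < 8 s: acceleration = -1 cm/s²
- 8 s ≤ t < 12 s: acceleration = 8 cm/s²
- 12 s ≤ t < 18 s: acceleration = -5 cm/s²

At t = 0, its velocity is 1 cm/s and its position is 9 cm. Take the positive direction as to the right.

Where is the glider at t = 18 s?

On each constant-a segment, Δv = aΔt and Δx = v₀Δt + ½aΔt²; chain segment to segment.
0–3 s: v starts 1 cm/s; Δx = 1·3 + ½·7·3² = 34.5 cm; v ends 22 cm/s.
3–8 s: v starts 22 cm/s; Δx = 22·5 + ½·-1·5² = 97.5 cm; v ends 17 cm/s.
8–12 s: v starts 17 cm/s; Δx = 17·4 + ½·8·4² = 132 cm; v ends 49 cm/s.
12–18 s: v starts 49 cm/s; Δx = 49·6 + ½·-5·6² = 204 cm; v ends 19 cm/s.
x(18) = 9 + Σ Δx = 477 cm.

477 cm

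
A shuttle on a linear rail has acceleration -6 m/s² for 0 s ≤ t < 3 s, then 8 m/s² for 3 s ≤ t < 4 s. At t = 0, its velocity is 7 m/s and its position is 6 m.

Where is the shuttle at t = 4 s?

-7 m

On each constant-a segment, Δv = aΔt and Δx = v₀Δt + ½aΔt²; chain segment to segment.
0–3 s: v starts 7 m/s; Δx = 7·3 + ½·-6·3² = -6 m; v ends -11 m/s.
3–4 s: v starts -11 m/s; Δx = -11·1 + ½·8·1² = -7 m; v ends -3 m/s.
x(4) = 6 + Σ Δx = -7 m.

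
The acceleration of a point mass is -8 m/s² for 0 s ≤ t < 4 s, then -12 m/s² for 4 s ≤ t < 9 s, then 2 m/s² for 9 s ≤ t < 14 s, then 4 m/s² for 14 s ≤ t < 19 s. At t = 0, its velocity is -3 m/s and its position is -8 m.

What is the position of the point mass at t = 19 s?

-1234 m

On each constant-a segment, Δv = aΔt and Δx = v₀Δt + ½aΔt²; chain segment to segment.
0–4 s: v starts -3 m/s; Δx = -3·4 + ½·-8·4² = -76 m; v ends -35 m/s.
4–9 s: v starts -35 m/s; Δx = -35·5 + ½·-12·5² = -325 m; v ends -95 m/s.
9–14 s: v starts -95 m/s; Δx = -95·5 + ½·2·5² = -450 m; v ends -85 m/s.
14–19 s: v starts -85 m/s; Δx = -85·5 + ½·4·5² = -375 m; v ends -65 m/s.
x(19) = -8 + Σ Δx = -1234 m.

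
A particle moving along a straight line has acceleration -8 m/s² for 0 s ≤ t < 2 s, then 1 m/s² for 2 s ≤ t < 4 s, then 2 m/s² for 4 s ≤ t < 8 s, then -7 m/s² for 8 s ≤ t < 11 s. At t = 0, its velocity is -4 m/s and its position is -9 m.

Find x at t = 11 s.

On each constant-a segment, Δv = aΔt and Δx = v₀Δt + ½aΔt²; chain segment to segment.
0–2 s: v starts -4 m/s; Δx = -4·2 + ½·-8·2² = -24 m; v ends -20 m/s.
2–4 s: v starts -20 m/s; Δx = -20·2 + ½·1·2² = -38 m; v ends -18 m/s.
4–8 s: v starts -18 m/s; Δx = -18·4 + ½·2·4² = -56 m; v ends -10 m/s.
8–11 s: v starts -10 m/s; Δx = -10·3 + ½·-7·3² = -61.5 m; v ends -31 m/s.
x(11) = -9 + Σ Δx = -188.5 m.

-188.5 m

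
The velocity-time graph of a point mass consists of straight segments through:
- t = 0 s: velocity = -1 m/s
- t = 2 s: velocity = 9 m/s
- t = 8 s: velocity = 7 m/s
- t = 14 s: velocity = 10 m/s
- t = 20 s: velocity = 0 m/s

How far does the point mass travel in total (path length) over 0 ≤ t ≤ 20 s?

137.2 m

Distance (not displacement) is the total path length: add the absolute areas under v-t.
0–2 s: v = 0 at t = 0.2 s; triangle areas 0.1 + 8.1 = 8.2 m
2–8 s: |½(9 + 7)(6)| = 48 m
8–14 s: |½(7 + 10)(6)| = 51 m
14–20 s: |½(10 + 0)(6)| = 30 m
Total distance = 137.2 m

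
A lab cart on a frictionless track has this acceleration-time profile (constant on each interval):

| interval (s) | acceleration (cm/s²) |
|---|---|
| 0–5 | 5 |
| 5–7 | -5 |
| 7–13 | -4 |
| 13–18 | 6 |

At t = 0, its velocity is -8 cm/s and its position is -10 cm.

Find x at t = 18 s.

-3.5 cm

On each constant-a segment, Δv = aΔt and Δx = v₀Δt + ½aΔt²; chain segment to segment.
0–5 s: v starts -8 cm/s; Δx = -8·5 + ½·5·5² = 22.5 cm; v ends 17 cm/s.
5–7 s: v starts 17 cm/s; Δx = 17·2 + ½·-5·2² = 24 cm; v ends 7 cm/s.
7–13 s: v starts 7 cm/s; Δx = 7·6 + ½·-4·6² = -30 cm; v ends -17 cm/s.
13–18 s: v starts -17 cm/s; Δx = -17·5 + ½·6·5² = -10 cm; v ends 13 cm/s.
x(18) = -10 + Σ Δx = -3.5 cm.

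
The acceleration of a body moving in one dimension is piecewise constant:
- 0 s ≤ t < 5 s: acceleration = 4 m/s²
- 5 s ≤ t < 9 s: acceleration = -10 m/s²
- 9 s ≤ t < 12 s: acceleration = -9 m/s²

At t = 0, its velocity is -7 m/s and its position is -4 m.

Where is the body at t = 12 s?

-138.5 m

On each constant-a segment, Δv = aΔt and Δx = v₀Δt + ½aΔt²; chain segment to segment.
0–5 s: v starts -7 m/s; Δx = -7·5 + ½·4·5² = 15 m; v ends 13 m/s.
5–9 s: v starts 13 m/s; Δx = 13·4 + ½·-10·4² = -28 m; v ends -27 m/s.
9–12 s: v starts -27 m/s; Δx = -27·3 + ½·-9·3² = -121.5 m; v ends -54 m/s.
x(12) = -4 + Σ Δx = -138.5 m.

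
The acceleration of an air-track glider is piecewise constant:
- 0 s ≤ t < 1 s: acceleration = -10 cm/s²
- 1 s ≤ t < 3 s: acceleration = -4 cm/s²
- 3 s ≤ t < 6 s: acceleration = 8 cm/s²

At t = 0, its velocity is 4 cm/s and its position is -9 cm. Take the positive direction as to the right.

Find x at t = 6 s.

On each constant-a segment, Δv = aΔt and Δx = v₀Δt + ½aΔt²; chain segment to segment.
0–1 s: v starts 4 cm/s; Δx = 4·1 + ½·-10·1² = -1 cm; v ends -6 cm/s.
1–3 s: v starts -6 cm/s; Δx = -6·2 + ½·-4·2² = -20 cm; v ends -14 cm/s.
3–6 s: v starts -14 cm/s; Δx = -14·3 + ½·8·3² = -6 cm; v ends 10 cm/s.
x(6) = -9 + Σ Δx = -36 cm.

-36 cm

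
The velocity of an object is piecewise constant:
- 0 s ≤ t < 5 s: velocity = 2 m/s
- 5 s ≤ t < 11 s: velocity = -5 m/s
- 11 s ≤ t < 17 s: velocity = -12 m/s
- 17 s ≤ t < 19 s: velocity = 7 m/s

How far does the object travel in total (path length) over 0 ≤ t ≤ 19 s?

126 m

Distance (not displacement) is the total path length: add the absolute areas under v-t.
0–5 s: |2| × 5 = 10 m
5–11 s: |-5| × 6 = 30 m
11–17 s: |-12| × 6 = 72 m
17–19 s: |7| × 2 = 14 m
Total distance = 126 m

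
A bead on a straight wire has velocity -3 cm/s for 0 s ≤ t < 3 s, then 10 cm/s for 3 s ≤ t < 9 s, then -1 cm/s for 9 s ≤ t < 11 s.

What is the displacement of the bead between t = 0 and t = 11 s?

Net displacement equals the area under the velocity-time graph (areas below the axis count negative).
0–3 s: -3 × 3 = -9 cm
3–9 s: 10 × 6 = 60 cm
9–11 s: -1 × 2 = -2 cm
Net displacement = 49 cm

49 cm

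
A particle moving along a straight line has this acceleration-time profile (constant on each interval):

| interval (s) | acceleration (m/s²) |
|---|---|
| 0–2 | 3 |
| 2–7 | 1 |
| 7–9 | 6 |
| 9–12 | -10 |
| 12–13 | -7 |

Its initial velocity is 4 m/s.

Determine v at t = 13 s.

Δv equals the area under the a-t graph; then v = v₀ + Δv.
0–2 s: 3 × 2 = 6 m/s
2–7 s: 1 × 5 = 5 m/s
7–9 s: 6 × 2 = 12 m/s
9–12 s: -10 × 3 = -30 m/s
12–13 s: -7 × 1 = -7 m/s
Δv = -14 m/s, so v(13) = 4 + (-14) = -10 m/s.

-10 m/s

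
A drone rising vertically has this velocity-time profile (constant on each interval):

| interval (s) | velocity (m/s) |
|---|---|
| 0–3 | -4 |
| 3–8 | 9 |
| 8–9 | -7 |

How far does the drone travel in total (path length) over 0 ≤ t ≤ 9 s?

64 m

Total distance travelled is ∫|v| dt — sum the magnitudes of each area piece.
0–3 s: |-4| × 3 = 12 m
3–8 s: |9| × 5 = 45 m
8–9 s: |-7| × 1 = 7 m
Total distance = 64 m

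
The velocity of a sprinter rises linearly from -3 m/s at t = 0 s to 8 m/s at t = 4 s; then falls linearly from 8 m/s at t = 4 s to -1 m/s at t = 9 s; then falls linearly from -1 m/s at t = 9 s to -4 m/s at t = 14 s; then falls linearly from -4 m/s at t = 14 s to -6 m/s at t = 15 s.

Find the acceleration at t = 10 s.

-0.6 m/s²

Acceleration is the slope of the v-t graph on 9–14 s: (-4 − -1)/(14 − 9) = -0.6 m/s².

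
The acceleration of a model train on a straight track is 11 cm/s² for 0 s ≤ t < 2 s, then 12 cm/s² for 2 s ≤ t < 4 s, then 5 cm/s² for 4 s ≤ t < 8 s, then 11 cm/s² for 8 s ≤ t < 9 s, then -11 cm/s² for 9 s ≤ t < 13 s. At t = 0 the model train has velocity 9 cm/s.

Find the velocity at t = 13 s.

Δv equals the area under the a-t graph; then v = v₀ + Δv.
0–2 s: 11 × 2 = 22 cm/s
2–4 s: 12 × 2 = 24 cm/s
4–8 s: 5 × 4 = 20 cm/s
8–9 s: 11 × 1 = 11 cm/s
9–13 s: -11 × 4 = -44 cm/s
Δv = 33 cm/s, so v(13) = 9 + (33) = 42 cm/s.

42 cm/s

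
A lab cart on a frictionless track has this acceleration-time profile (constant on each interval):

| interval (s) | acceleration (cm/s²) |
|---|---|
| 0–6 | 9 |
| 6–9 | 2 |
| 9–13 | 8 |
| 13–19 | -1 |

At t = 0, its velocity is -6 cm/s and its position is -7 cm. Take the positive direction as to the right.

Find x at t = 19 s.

1050 cm

On each constant-a segment, Δv = aΔt and Δx = v₀Δt + ½aΔt²; chain segment to segment.
0–6 s: v starts -6 cm/s; Δx = -6·6 + ½·9·6² = 126 cm; v ends 48 cm/s.
6–9 s: v starts 48 cm/s; Δx = 48·3 + ½·2·3² = 153 cm; v ends 54 cm/s.
9–13 s: v starts 54 cm/s; Δx = 54·4 + ½·8·4² = 280 cm; v ends 86 cm/s.
13–19 s: v starts 86 cm/s; Δx = 86·6 + ½·-1·6² = 498 cm; v ends 80 cm/s.
x(19) = -7 + Σ Δx = 1050 cm.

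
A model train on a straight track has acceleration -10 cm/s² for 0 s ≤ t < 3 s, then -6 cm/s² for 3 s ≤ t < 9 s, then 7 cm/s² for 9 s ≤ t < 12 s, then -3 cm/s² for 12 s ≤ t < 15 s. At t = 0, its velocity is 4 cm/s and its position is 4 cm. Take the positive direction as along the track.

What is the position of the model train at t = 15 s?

On each constant-a segment, Δv = aΔt and Δx = v₀Δt + ½aΔt²; chain segment to segment.
0–3 s: v starts 4 cm/s; Δx = 4·3 + ½·-10·3² = -33 cm; v ends -26 cm/s.
3–9 s: v starts -26 cm/s; Δx = -26·6 + ½·-6·6² = -264 cm; v ends -62 cm/s.
9–12 s: v starts -62 cm/s; Δx = -62·3 + ½·7·3² = -154.5 cm; v ends -41 cm/s.
12–15 s: v starts -41 cm/s; Δx = -41·3 + ½·-3·3² = -136.5 cm; v ends -50 cm/s.
x(15) = 4 + Σ Δx = -584 cm.

-584 cm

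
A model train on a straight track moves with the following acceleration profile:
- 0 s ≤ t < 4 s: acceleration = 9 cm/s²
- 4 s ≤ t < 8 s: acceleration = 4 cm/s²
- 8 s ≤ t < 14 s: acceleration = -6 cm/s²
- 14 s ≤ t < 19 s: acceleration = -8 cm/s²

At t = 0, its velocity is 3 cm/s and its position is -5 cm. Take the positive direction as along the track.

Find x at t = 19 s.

484 cm

On each constant-a segment, Δv = aΔt and Δx = v₀Δt + ½aΔt²; chain segment to segment.
0–4 s: v starts 3 cm/s; Δx = 3·4 + ½·9·4² = 84 cm; v ends 39 cm/s.
4–8 s: v starts 39 cm/s; Δx = 39·4 + ½·4·4² = 188 cm; v ends 55 cm/s.
8–14 s: v starts 55 cm/s; Δx = 55·6 + ½·-6·6² = 222 cm; v ends 19 cm/s.
14–19 s: v starts 19 cm/s; Δx = 19·5 + ½·-8·5² = -5 cm; v ends -21 cm/s.
x(19) = -5 + Σ Δx = 484 cm.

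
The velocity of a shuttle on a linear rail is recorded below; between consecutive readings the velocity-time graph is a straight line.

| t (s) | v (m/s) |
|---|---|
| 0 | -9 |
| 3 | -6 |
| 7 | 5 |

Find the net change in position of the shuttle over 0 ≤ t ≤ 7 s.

-24.5 m

Net displacement equals the area under the velocity-time graph (areas below the axis count negative).
0–3 s: ½(-9 + -6)(3) = -22.5 m
3–7 s: ½(-6 + 5)(4) = -2 m
Net displacement = -24.5 m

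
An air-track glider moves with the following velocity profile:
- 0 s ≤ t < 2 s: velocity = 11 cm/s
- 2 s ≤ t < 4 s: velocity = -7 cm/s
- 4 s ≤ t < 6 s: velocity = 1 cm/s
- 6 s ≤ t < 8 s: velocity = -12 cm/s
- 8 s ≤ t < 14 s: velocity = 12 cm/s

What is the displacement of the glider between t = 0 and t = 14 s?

Net displacement equals the area under the velocity-time graph (areas below the axis count negative).
0–2 s: 11 × 2 = 22 cm
2–4 s: -7 × 2 = -14 cm
4–6 s: 1 × 2 = 2 cm
6–8 s: -12 × 2 = -24 cm
8–14 s: 12 × 6 = 72 cm
Net displacement = 58 cm

58 cm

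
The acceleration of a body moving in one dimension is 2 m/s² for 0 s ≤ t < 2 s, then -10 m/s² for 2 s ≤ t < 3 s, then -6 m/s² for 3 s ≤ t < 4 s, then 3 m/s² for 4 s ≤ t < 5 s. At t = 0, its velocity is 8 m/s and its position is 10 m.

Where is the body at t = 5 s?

On each constant-a segment, Δv = aΔt and Δx = v₀Δt + ½aΔt²; chain segment to segment.
0–2 s: v starts 8 m/s; Δx = 8·2 + ½·2·2² = 20 m; v ends 12 m/s.
2–3 s: v starts 12 m/s; Δx = 12·1 + ½·-10·1² = 7 m; v ends 2 m/s.
3–4 s: v starts 2 m/s; Δx = 2·1 + ½·-6·1² = -1 m; v ends -4 m/s.
4–5 s: v starts -4 m/s; Δx = -4·1 + ½·3·1² = -2.5 m; v ends -1 m/s.
x(5) = 10 + Σ Δx = 33.5 m.

33.5 m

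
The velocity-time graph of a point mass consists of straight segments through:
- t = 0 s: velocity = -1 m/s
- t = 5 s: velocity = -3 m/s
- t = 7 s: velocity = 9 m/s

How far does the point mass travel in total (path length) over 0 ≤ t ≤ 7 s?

17.5 m

Distance (not displacement) is the total path length: add the absolute areas under v-t.
0–5 s: |½(-1 + -3)(5)| = 10 m
5–7 s: v = 0 at t = 5.5 s; triangle areas 0.75 + 6.75 = 7.5 m
Total distance = 17.5 m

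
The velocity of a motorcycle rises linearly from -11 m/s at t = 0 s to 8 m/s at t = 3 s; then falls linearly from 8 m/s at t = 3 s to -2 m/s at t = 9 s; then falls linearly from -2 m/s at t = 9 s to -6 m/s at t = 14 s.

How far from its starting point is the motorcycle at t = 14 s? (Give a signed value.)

Displacement is the signed area under the v-t curve.
0–3 s: ½(-11 + 8)(3) = -4.5 m
3–9 s: ½(8 + -2)(6) = 18 m
9–14 s: ½(-2 + -6)(5) = -20 m
Net displacement = -6.5 m

-6.5 m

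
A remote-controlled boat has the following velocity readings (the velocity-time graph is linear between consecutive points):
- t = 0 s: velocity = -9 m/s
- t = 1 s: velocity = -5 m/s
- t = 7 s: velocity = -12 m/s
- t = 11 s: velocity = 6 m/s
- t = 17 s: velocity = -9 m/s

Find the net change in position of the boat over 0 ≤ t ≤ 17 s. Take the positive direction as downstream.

Displacement is the signed area under the v-t curve.
0–1 s: ½(-9 + -5)(1) = -7 m
1–7 s: ½(-5 + -12)(6) = -51 m
7–11 s: ½(-12 + 6)(4) = -12 m
11–17 s: ½(6 + -9)(6) = -9 m
Net displacement = -79 m

-79 m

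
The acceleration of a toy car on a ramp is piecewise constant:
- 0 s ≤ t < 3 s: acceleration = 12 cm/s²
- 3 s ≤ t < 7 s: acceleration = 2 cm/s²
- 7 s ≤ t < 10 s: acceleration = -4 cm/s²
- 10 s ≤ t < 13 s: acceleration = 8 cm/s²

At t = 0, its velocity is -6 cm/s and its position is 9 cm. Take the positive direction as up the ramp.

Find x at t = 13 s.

391 cm

On each constant-a segment, Δv = aΔt and Δx = v₀Δt + ½aΔt²; chain segment to segment.
0–3 s: v starts -6 cm/s; Δx = -6·3 + ½·12·3² = 36 cm; v ends 30 cm/s.
3–7 s: v starts 30 cm/s; Δx = 30·4 + ½·2·4² = 136 cm; v ends 38 cm/s.
7–10 s: v starts 38 cm/s; Δx = 38·3 + ½·-4·3² = 96 cm; v ends 26 cm/s.
10–13 s: v starts 26 cm/s; Δx = 26·3 + ½·8·3² = 114 cm; v ends 50 cm/s.
x(13) = 9 + Σ Δx = 391 cm.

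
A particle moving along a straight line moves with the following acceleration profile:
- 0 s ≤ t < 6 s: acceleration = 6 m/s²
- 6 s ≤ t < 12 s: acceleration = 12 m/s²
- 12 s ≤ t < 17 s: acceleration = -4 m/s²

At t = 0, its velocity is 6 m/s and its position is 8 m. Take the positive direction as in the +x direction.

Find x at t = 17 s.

1140 m

On each constant-a segment, Δv = aΔt and Δx = v₀Δt + ½aΔt²; chain segment to segment.
0–6 s: v starts 6 m/s; Δx = 6·6 + ½·6·6² = 144 m; v ends 42 m/s.
6–12 s: v starts 42 m/s; Δx = 42·6 + ½·12·6² = 468 m; v ends 114 m/s.
12–17 s: v starts 114 m/s; Δx = 114·5 + ½·-4·5² = 520 m; v ends 94 m/s.
x(17) = 8 + Σ Δx = 1140 m.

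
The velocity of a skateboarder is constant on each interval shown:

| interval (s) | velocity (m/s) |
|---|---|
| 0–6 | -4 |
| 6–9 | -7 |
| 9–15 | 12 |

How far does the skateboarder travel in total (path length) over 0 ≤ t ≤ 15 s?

117 m

Distance (not displacement) is the total path length: add the absolute areas under v-t.
0–6 s: |-4| × 6 = 24 m
6–9 s: |-7| × 3 = 21 m
9–15 s: |12| × 6 = 72 m
Total distance = 117 m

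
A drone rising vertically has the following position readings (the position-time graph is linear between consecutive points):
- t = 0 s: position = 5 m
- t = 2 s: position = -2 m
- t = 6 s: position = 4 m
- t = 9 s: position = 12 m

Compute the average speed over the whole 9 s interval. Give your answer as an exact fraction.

7/3 m/s

Average speed = (total path length)/(elapsed time); on a piecewise-linear x-t graph the path length is Σ|Δx|.
0–2 s: |Δx| = |-2 − 5| = 7 m
2–6 s: |Δx| = |4 − -2| = 6 m
6–9 s: |Δx| = |12 − 4| = 8 m
Total path = 21 m; average speed = 21/9 = 7/3 m/s.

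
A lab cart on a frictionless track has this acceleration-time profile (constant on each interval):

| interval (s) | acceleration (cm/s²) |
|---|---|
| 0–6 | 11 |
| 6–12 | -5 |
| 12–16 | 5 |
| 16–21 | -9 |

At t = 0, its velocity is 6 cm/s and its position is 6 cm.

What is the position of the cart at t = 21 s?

987.5 cm

On each constant-a segment, Δv = aΔt and Δx = v₀Δt + ½aΔt²; chain segment to segment.
0–6 s: v starts 6 cm/s; Δx = 6·6 + ½·11·6² = 234 cm; v ends 72 cm/s.
6–12 s: v starts 72 cm/s; Δx = 72·6 + ½·-5·6² = 342 cm; v ends 42 cm/s.
12–16 s: v starts 42 cm/s; Δx = 42·4 + ½·5·4² = 208 cm; v ends 62 cm/s.
16–21 s: v starts 62 cm/s; Δx = 62·5 + ½·-9·5² = 197.5 cm; v ends 17 cm/s.
x(21) = 6 + Σ Δx = 987.5 cm.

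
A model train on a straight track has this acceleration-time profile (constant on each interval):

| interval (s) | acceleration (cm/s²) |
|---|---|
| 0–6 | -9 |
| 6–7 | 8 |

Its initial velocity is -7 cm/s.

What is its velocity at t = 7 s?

-53 cm/s

Δv equals the area under the a-t graph; then v = v₀ + Δv.
0–6 s: -9 × 6 = -54 cm/s
6–7 s: 8 × 1 = 8 cm/s
Δv = -46 cm/s, so v(7) = -7 + (-46) = -53 cm/s.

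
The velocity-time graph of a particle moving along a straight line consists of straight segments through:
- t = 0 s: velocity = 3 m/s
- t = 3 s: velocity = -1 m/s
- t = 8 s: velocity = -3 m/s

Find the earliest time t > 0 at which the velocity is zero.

v changes sign on 0–3 s (from 3 to -1); the graph is linear there, so v = 0 at t = 0 + (-3)·(3 − 0)/(-1 − 3) = 2.25 s.

t = 2.25 s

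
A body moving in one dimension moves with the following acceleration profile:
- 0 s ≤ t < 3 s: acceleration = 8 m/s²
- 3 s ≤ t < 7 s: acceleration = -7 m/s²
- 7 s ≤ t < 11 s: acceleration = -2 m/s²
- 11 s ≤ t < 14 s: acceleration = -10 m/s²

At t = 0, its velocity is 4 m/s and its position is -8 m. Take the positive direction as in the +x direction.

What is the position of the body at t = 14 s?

11 m

On each constant-a segment, Δv = aΔt and Δx = v₀Δt + ½aΔt²; chain segment to segment.
0–3 s: v starts 4 m/s; Δx = 4·3 + ½·8·3² = 48 m; v ends 28 m/s.
3–7 s: v starts 28 m/s; Δx = 28·4 + ½·-7·4² = 56 m; v ends 0 m/s.
7–11 s: v starts 0 m/s; Δx = 0·4 + ½·-2·4² = -16 m; v ends -8 m/s.
11–14 s: v starts -8 m/s; Δx = -8·3 + ½·-10·3² = -69 m; v ends -38 m/s.
x(14) = -8 + Σ Δx = 11 m.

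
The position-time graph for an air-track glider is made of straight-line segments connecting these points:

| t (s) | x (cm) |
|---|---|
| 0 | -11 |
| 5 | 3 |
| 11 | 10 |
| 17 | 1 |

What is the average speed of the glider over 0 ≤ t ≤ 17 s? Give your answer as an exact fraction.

Average speed = (total path length)/(elapsed time); on a piecewise-linear x-t graph the path length is Σ|Δx|.
0–5 s: |Δx| = |3 − -11| = 14 cm
5–11 s: |Δx| = |10 − 3| = 7 cm
11–17 s: |Δx| = |1 − 10| = 9 cm
Total path = 30 cm; average speed = 30/17 = 30/17 cm/s.

30/17 cm/s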